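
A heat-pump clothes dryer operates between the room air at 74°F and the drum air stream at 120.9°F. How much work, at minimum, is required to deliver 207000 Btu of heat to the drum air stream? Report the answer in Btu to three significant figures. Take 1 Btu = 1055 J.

16700 Btu

In absolute terms T_C = 296.48 K and T_H = 322.54 K, so ΔT = 26.06 K.
The reversible limit is COP_HP = T_H/ΔT = 12.38, so W_min = Q_H/COP = Q_H·ΔT/T_H.
W_min = 207000 × 26.06/322.54 = 16720 Btu.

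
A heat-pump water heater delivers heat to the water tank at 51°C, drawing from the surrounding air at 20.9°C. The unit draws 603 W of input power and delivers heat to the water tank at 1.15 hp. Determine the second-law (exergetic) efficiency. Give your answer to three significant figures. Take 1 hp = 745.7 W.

0.132

Converting, Q̇_H = 1.150 hp = 857.6 W, so COP_actual = Q̇_H/Ẇ = 857.6/603.0 = 1.422.
In absolute terms T_C = 294.05 K and T_H = 324.15 K, so ΔT = 30.10 K.
COP_Carnot = T_H/ΔT = 324.15/30.10 = 10.77.
η_II = COP_actual/COP_Carnot = 1.422/10.77 = 0.1321.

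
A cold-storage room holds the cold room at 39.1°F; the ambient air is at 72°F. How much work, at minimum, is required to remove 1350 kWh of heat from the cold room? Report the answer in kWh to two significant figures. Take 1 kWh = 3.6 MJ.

In absolute terms T_C = 277.09 K and T_H = 295.37 K, so ΔT = 18.28 K.
The reversible limit is COP_R = T_C/ΔT = 15.16, so W_min = Q_C/COP = Q_C·ΔT/T_C.
W_min = 1350 × 18.28/277.09 = 89.05 kWh.

89 kWh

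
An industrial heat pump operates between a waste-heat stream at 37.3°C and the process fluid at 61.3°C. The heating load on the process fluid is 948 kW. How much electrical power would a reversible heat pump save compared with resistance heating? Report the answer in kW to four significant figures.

In absolute terms T_C = 310.45 K and T_H = 334.45 K, so ΔT = 24.00 K.
COP_Carnot = T_H/ΔT = 334.45/24.00 = 13.94.
Resistance heating needs Ẇ_res = Q̇_H = 948.0 kW; the reversible heat pump needs only Ẇ_hp = Q̇_H/COP = 68.03 kW.
Saving = 948.0 − 68.03 = 880.0 kW.

880.0 kW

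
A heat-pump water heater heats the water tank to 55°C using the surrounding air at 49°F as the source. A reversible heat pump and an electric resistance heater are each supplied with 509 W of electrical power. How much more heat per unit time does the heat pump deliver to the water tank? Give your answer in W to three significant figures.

In absolute terms T_C = 282.59 K and T_H = 328.15 K, so ΔT = 45.56 K.
COP_Carnot = T_H/ΔT = 328.15/45.56 = 7.203.
The heat pump delivers Q̇_H = COP × Ẇ = 3666 W; the resistance heater delivers Ẇ = 509.0 W.
Extra = (COP − 1)·Ẇ = 3157 W.

3160 W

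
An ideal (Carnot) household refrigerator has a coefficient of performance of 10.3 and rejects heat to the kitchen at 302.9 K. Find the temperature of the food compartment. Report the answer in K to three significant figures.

For a Carnot refrigerator COP_R = T_C/(T_H − T_C), so T_C = COP·T_H/(1 + COP).
With T_H = 302.90 K, T_C = 10.3 × 302.90/11.30 = 276.09 K.

276 K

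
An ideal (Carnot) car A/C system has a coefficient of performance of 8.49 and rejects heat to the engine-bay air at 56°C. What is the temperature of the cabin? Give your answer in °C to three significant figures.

21.3 °C

For a Carnot refrigerator COP_R = T_C/(T_H − T_C), so T_C = COP·T_H/(1 + COP).
With T_H = 329.15 K, T_C = 8.49 × 329.15/9.490 = 294.47 K.
Converting, 294.47 K = 21.32°C.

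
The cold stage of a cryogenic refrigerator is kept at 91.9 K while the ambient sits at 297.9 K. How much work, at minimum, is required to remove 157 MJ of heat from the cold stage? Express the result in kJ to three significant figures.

The reservoir spacing is ΔT = 297.9 − 91.9 = 206.0 K.
The reversible limit is COP_R = T_C/ΔT = 0.4461, so W_min = Q_C/COP = Q_C·ΔT/T_C.
W_min = 157.0 × 206.0/91.90 = 351.9 MJ = 351900 kJ.

352000 kJ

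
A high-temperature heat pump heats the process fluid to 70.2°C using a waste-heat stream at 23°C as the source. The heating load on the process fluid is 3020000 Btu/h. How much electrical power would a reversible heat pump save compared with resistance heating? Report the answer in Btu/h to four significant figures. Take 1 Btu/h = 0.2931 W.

In absolute terms T_C = 296.15 K and T_H = 343.35 K, so ΔT = 47.20 K.
COP_Carnot = T_H/ΔT = 343.35/47.20 = 7.274.
Resistance heating needs Ẇ_res = Q̇_H = 3020000 Btu/h; the reversible heat pump needs only Ẇ_hp = Q̇_H/COP = 415200 Btu/h.
Saving = 3020000 − 415200 = 2605000 Btu/h.

2605000 Btu/h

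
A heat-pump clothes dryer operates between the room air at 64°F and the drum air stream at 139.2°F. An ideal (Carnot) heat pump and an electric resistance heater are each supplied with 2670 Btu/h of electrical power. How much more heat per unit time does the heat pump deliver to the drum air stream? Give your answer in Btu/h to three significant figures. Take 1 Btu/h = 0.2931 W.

18600 Btu/h

In absolute terms T_C = 290.93 K and T_H = 332.71 K, so ΔT = 41.78 K.
COP_Carnot = T_H/ΔT = 332.71/41.78 = 7.964.
The heat pump delivers Q̇_H = COP × Ẇ = 21260 Btu/h; the resistance heater delivers Ẇ = 2670 Btu/h.
Extra = (COP − 1)·Ẇ = 18590 Btu/h.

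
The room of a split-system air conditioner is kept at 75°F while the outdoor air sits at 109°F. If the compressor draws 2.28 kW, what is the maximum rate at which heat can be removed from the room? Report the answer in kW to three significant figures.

In absolute terms T_C = 297.04 K and T_H = 315.93 K, so ΔT = 18.89 K.
COP_Carnot = T_C/ΔT = 297.04/18.89 = 15.73.
Q̇_max = COP_Carnot × Ẇ = 15.73 × 2.280 kW = 35.85 kW.

35.9 kW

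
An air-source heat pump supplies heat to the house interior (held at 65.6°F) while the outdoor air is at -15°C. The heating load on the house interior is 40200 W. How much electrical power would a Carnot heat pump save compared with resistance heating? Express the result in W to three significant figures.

35600 W

In absolute terms T_C = 258.15 K and T_H = 291.82 K, so ΔT = 33.67 K.
COP_Carnot = T_H/ΔT = 291.82/33.67 = 8.668.
Resistance heating needs Ẇ_res = Q̇_H = 40200 W; the reversible heat pump needs only Ẇ_hp = Q̇_H/COP = 4638 W.
Saving = 40200 − 4638 = 35560 W.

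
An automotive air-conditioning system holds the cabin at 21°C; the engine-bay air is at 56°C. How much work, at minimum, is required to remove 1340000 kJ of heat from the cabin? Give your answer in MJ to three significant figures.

159 MJ

In absolute terms T_C = 294.15 K and T_H = 329.15 K, so ΔT = 35.00 K.
The reversible limit is COP_R = T_C/ΔT = 8.404, so W_min = Q_C/COP = Q_C·ΔT/T_C.
W_min = 1340000 × 35.00/294.15 = 159400 kJ = 159.4 MJ.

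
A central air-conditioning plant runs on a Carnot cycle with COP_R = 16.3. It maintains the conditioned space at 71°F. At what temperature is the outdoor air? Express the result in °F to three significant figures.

COP_R = T_C/(T_H − T_C) gives T_H − T_C = T_C/COP.
With T_C = 294.82 K, T_H = 294.82 × (1 + 1/16.3) = 312.90 K.
Converting, 312.90 K = 103.56°F.

104 °F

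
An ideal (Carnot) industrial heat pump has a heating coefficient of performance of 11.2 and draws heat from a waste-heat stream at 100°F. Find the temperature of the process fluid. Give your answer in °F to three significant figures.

155 °F

COP_HP = T_H/(T_H − T_C) rearranges to T_H = COP·T_C/(COP − 1).
With T_C = 310.93 K, T_H = 11.2 × 310.93/10.20 = 341.41 K.
Converting, 341.41 K = 154.87°F.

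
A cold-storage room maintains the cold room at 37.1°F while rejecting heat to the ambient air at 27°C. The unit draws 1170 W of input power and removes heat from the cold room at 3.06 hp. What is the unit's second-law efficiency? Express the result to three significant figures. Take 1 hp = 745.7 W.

Converting, Q̇_C = 3.060 hp = 2282 W, so COP_actual = Q̇_C/Ẇ = 2282/1170 = 1.950.
In absolute terms T_C = 275.98 K and T_H = 300.15 K, so ΔT = 24.17 K.
COP_Carnot = T_C/ΔT = 275.98/24.17 = 11.42.
η_II = COP_actual/COP_Carnot = 1.950/11.42 = 0.1708.

0.171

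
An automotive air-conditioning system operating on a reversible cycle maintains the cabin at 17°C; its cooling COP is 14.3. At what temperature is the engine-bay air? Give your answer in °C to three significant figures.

COP_R = T_C/(T_H − T_C) gives T_H − T_C = T_C/COP.
With T_C = 290.15 K, T_H = 290.15 × (1 + 1/14.3) = 310.44 K.
Converting, 310.44 K = 37.29°C.

37.3 °C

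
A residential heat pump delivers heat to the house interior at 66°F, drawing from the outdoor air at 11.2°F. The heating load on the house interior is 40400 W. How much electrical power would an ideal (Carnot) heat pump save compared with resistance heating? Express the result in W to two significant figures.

36000 W

In absolute terms T_C = 261.59 K and T_H = 292.04 K, so ΔT = 30.44 K.
COP_Carnot = T_H/ΔT = 292.04/30.44 = 9.593.
Resistance heating needs Ẇ_res = Q̇_H = 40400 W; the reversible heat pump needs only Ẇ_hp = Q̇_H/COP = 4212 W.
Saving = 40400 − 4212 = 36190 W.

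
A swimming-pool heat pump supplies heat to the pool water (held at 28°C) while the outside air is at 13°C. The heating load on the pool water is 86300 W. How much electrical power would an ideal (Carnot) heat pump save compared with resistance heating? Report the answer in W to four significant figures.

In absolute terms T_C = 286.15 K and T_H = 301.15 K, so ΔT = 15.00 K.
COP_Carnot = T_H/ΔT = 301.15/15.00 = 20.08.
Resistance heating needs Ẇ_res = Q̇_H = 86300 W; the reversible heat pump needs only Ẇ_hp = Q̇_H/COP = 4299 W.
Saving = 86300 − 4299 = 82000 W.

82000 W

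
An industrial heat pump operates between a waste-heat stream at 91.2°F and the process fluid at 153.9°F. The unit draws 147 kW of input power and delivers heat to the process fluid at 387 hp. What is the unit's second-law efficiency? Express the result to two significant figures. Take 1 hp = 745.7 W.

Converting, Q̇_H = 387.0 hp = 288.6 kW, so COP_actual = Q̇_H/Ẇ = 288.6/147.0 = 1.963.
In absolute terms T_C = 306.04 K and T_H = 340.87 K, so ΔT = 34.83 K.
COP_Carnot = T_H/ΔT = 340.87/34.83 = 9.786.
η_II = COP_actual/COP_Carnot = 1.963/9.786 = 0.2006.

0.20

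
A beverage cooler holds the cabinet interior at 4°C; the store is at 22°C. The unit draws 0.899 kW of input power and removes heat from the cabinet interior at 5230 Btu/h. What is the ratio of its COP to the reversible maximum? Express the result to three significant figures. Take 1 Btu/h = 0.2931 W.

Converting, Q̇_C = 5230 Btu/h = 1.533 kW, so COP_actual = Q̇_C/Ẇ = 1.533/0.8990 = 1.705.
In absolute terms T_C = 277.15 K and T_H = 295.15 K, so ΔT = 18.00 K.
COP_Carnot = T_C/ΔT = 277.15/18.00 = 15.40.
η_II = COP_actual/COP_Carnot = 1.705/15.40 = 0.1107.

0.111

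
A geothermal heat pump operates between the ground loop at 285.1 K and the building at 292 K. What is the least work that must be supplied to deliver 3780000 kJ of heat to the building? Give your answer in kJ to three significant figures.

The reservoir spacing is ΔT = 292 − 285.1 = 6.900 K.
The reversible limit is COP_HP = T_H/ΔT = 42.32, so W_min = Q_H/COP = Q_H·ΔT/T_H.
W_min = 3780000 × 6.900/292.00 = 89320 kJ.

89300 kJ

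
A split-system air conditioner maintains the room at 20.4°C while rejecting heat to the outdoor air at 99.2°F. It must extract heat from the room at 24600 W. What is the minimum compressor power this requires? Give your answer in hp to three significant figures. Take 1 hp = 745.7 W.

In absolute terms T_C = 293.55 K and T_H = 310.48 K, so ΔT = 16.93 K.
COP_Carnot = T_C/ΔT = 293.55/16.93 = 17.34.
Ẇ_min = Q̇/COP_Carnot = 24600/17.34 = 1419 W = 1.903 hp.

1.90 hp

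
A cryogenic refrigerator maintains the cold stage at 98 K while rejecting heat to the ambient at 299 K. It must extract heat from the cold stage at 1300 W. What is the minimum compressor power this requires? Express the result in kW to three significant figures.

The reservoir spacing is ΔT = 299 − 98 = 201.0 K.
COP_Carnot = T_C/ΔT = 98.00/201.0 = 0.4876.
Ẇ_min = Q̇/COP_Carnot = 1300/0.4876 = 2666 W = 2.666 kW.

2.67 kW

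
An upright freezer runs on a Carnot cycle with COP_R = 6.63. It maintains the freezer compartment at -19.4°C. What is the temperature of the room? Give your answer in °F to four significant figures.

COP_R = T_C/(T_H − T_C) gives T_H − T_C = T_C/COP.
With T_C = 253.75 K, T_H = 253.75 × (1 + 1/6.63) = 292.02 K.
Converting, 292.02 K = 65.97°F.

65.97 °F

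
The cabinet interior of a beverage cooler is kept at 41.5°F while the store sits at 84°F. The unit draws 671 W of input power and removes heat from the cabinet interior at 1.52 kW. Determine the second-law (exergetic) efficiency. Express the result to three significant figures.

0.192

Converting, Q̇_C = 1.520 kW = 1520 W, so COP_actual = Q̇_C/Ẇ = 1520/671.0 = 2.265.
In absolute terms T_C = 278.43 K and T_H = 302.04 K, so ΔT = 23.61 K.
COP_Carnot = T_C/ΔT = 278.43/23.61 = 11.79.
η_II = COP_actual/COP_Carnot = 2.265/11.79 = 0.1921.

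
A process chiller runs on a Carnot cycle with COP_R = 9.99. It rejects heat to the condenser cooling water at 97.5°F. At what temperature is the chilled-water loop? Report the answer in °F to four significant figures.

For a Carnot refrigerator COP_R = T_C/(T_H − T_C), so T_C = COP·T_H/(1 + COP).
With T_H = 309.54 K, T_C = 9.99 × 309.54/10.99 = 281.37 K.
Converting, 281.37 K = 46.80°F.

46.80 °F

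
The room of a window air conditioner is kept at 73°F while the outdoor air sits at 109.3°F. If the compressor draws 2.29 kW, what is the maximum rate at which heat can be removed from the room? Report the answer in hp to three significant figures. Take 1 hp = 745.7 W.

In absolute terms T_C = 295.93 K and T_H = 316.09 K, so ΔT = 20.17 K.
COP_Carnot = T_C/ΔT = 295.93/20.17 = 14.67.
Q̇_max = COP_Carnot × Ẇ = 14.67 × 2.290 kW = 33.60 kW = 45.06 hp.

45.1 hp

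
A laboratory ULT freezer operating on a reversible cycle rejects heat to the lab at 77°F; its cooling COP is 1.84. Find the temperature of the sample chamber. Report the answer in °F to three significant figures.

For a Carnot refrigerator COP_R = T_C/(T_H − T_C), so T_C = COP·T_H/(1 + COP).
With T_H = 298.15 K, T_C = 1.84 × 298.15/2.840 = 193.17 K.
Converting, 193.17 K = -111.97°F.

-112 °F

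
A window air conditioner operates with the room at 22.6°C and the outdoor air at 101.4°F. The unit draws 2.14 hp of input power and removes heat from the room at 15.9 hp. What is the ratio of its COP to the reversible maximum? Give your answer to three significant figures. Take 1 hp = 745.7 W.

0.401

COP_actual = Q̇_C/Ẇ = 15.90/2.140 = 7.430.
In absolute terms T_C = 295.75 K and T_H = 311.71 K, so ΔT = 15.96 K.
COP_Carnot = T_C/ΔT = 295.75/15.96 = 18.54.
η_II = COP_actual/COP_Carnot = 7.430/18.54 = 0.4008.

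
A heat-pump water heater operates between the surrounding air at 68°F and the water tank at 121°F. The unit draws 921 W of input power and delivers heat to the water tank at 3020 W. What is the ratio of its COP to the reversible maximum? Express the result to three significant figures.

COP_actual = Q̇_H/Ẇ = 3020/921.0 = 3.279.
In absolute terms T_C = 293.15 K and T_H = 322.59 K, so ΔT = 29.44 K.
COP_Carnot = T_H/ΔT = 322.59/29.44 = 10.96.
η_II = COP_actual/COP_Carnot = 3.279/10.96 = 0.2993.

0.299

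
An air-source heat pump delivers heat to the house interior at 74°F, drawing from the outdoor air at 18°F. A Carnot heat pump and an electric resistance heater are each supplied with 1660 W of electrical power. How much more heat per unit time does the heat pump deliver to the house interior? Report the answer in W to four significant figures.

In absolute terms T_C = 265.37 K and T_H = 296.48 K, so ΔT = 31.11 K.
COP_Carnot = T_H/ΔT = 296.48/31.11 = 9.530.
The heat pump delivers Q̇_H = COP × Ẇ = 15820 W; the resistance heater delivers Ẇ = 1660 W.
Extra = (COP − 1)·Ẇ = 14160 W.

14160 W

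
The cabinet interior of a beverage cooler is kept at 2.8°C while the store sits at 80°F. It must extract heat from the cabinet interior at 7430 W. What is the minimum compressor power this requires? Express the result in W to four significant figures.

642.6 W

In absolute terms T_C = 275.95 K and T_H = 299.82 K, so ΔT = 23.87 K.
COP_Carnot = T_C/ΔT = 275.95/23.87 = 11.56.
Ẇ_min = Q̇/COP_Carnot = 7430/11.56 = 642.6 W.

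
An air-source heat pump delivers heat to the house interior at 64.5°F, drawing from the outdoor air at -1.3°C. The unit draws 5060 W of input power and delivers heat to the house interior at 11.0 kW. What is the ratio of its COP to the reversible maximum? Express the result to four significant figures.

Converting, Q̇_H = 11.00 kW = 11000 W, so COP_actual = Q̇_H/Ẇ = 11000/5060 = 2.174.
In absolute terms T_C = 271.85 K and T_H = 291.21 K, so ΔT = 19.36 K.
COP_Carnot = T_H/ΔT = 291.21/19.36 = 15.05.
η_II = COP_actual/COP_Carnot = 2.174/15.05 = 0.1445.

0.1445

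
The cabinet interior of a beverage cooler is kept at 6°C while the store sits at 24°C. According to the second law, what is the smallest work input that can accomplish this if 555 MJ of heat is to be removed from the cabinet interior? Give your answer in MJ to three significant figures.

35.8 MJ

In absolute terms T_C = 279.15 K and T_H = 297.15 K, so ΔT = 18.00 K.
The reversible limit is COP_R = T_C/ΔT = 15.51, so W_min = Q_C/COP = Q_C·ΔT/T_C.
W_min = 555.0 × 18.00/279.15 = 35.79 MJ.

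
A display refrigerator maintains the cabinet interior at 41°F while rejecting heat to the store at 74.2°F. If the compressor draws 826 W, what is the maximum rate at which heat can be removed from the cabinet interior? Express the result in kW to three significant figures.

In absolute terms T_C = 278.15 K and T_H = 296.59 K, so ΔT = 18.44 K.
COP_Carnot = T_C/ΔT = 278.15/18.44 = 15.08.
Q̇_max = COP_Carnot × Ẇ = 15.08 × 826.0 W = 12460 W = 12.46 kW.

12.5 kW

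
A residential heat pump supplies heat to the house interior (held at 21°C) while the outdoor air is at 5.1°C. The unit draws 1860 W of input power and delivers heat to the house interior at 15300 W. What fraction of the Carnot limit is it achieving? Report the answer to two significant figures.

COP_actual = Q̇_H/Ẇ = 15300/1860 = 8.226.
In absolute terms T_C = 278.25 K and T_H = 294.15 K, so ΔT = 15.90 K.
COP_Carnot = T_H/ΔT = 294.15/15.90 = 18.50.
η_II = COP_actual/COP_Carnot = 8.226/18.50 = 0.4446.

0.44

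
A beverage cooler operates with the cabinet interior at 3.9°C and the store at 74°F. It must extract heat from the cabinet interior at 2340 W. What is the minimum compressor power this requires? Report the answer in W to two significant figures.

In absolute terms T_C = 277.05 K and T_H = 296.48 K, so ΔT = 19.43 K.
COP_Carnot = T_C/ΔT = 277.05/19.43 = 14.26.
Ẇ_min = Q̇/COP_Carnot = 2340/14.26 = 164.1 W.

160 W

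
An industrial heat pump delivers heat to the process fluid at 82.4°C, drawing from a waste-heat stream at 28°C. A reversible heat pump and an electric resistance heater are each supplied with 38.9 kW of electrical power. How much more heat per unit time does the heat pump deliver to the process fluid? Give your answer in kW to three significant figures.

215 kW

In absolute terms T_C = 301.15 K and T_H = 355.55 K, so ΔT = 54.40 K.
COP_Carnot = T_H/ΔT = 355.55/54.40 = 6.536.
The heat pump delivers Q̇_H = COP × Ẇ = 254.2 kW; the resistance heater delivers Ẇ = 38.90 kW.
Extra = (COP − 1)·Ẇ = 215.3 kW.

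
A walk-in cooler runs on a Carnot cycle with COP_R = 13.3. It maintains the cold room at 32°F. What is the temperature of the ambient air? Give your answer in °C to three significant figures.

COP_R = T_C/(T_H − T_C) gives T_H − T_C = T_C/COP.
With T_C = 273.15 K, T_H = 273.15 × (1 + 1/13.3) = 293.69 K.
Converting, 293.69 K = 20.54°C.

20.5 °C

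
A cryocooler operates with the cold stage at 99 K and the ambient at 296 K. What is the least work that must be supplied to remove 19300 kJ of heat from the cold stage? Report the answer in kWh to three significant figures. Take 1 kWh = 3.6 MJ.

10.7 kWh

The reservoir spacing is ΔT = 296 − 99 = 197.0 K.
The reversible limit is COP_R = T_C/ΔT = 0.5025, so W_min = Q_C/COP = Q_C·ΔT/T_C.
W_min = 19300 × 197.0/99.00 = 38410 kJ = 10.67 kWh.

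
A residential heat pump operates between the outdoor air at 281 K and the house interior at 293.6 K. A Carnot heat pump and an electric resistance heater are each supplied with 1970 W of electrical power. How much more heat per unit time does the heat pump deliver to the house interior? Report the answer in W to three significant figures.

43900 W

The reservoir spacing is ΔT = 293.6 − 281 = 12.60 K.
COP_Carnot = T_H/ΔT = 293.60/12.60 = 23.30.
The heat pump delivers Q̇_H = COP × Ẇ = 45900 W; the resistance heater delivers Ẇ = 1970 W.
Extra = (COP − 1)·Ẇ = 43930 W.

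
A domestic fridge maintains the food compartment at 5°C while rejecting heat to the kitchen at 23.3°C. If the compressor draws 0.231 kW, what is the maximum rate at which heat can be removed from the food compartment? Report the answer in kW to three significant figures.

3.51 kW

In absolute terms T_C = 278.15 K and T_H = 296.45 K, so ΔT = 18.30 K.
COP_Carnot = T_C/ΔT = 278.15/18.30 = 15.20.
Q̇_max = COP_Carnot × Ẇ = 15.20 × 0.2310 kW = 3.511 kW.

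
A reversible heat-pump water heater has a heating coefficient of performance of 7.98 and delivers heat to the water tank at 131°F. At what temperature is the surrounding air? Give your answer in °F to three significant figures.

COP_HP = T_H/(T_H − T_C) gives T_H − T_C = T_H/COP.
With T_H = 328.15 K, T_C = 328.15 × (1 − 1/7.98) = 287.03 K.
Converting, 287.03 K = 56.98°F.

57.0 °F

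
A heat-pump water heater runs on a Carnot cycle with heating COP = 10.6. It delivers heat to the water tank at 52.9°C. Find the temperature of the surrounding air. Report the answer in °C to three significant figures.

22.1 °C

COP_HP = T_H/(T_H − T_C) gives T_H − T_C = T_H/COP.
With T_H = 326.05 K, T_C = 326.05 × (1 − 1/10.6) = 295.29 K.
Converting, 295.29 K = 22.14°C.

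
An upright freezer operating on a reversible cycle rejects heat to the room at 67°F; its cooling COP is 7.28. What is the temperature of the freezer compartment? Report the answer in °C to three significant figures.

-15.9 °C

For a Carnot refrigerator COP_R = T_C/(T_H − T_C), so T_C = COP·T_H/(1 + COP).
With T_H = 292.59 K, T_C = 7.28 × 292.59/8.280 = 257.26 K.
Converting, 257.26 K = -15.89°C.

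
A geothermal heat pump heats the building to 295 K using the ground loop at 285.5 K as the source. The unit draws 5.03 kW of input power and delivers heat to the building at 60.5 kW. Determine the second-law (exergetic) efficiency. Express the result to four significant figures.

0.3873

COP_actual = Q̇_H/Ẇ = 60.50/5.030 = 12.03.
The reservoir spacing is ΔT = 295 − 285.5 = 9.500 K.
COP_Carnot = T_H/ΔT = 295.00/9.500 = 31.05.
η_II = COP_actual/COP_Carnot = 12.03/31.05 = 0.3873.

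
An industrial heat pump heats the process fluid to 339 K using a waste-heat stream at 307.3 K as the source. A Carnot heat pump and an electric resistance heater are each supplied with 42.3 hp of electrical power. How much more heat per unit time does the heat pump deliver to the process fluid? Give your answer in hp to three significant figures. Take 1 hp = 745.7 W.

The reservoir spacing is ΔT = 339 − 307.3 = 31.70 K.
COP_Carnot = T_H/ΔT = 339.00/31.70 = 10.69.
The heat pump delivers Q̇_H = COP × Ẇ = 452.4 hp; the resistance heater delivers Ẇ = 42.30 hp.
Extra = (COP − 1)·Ẇ = 410.1 hp.

410 hp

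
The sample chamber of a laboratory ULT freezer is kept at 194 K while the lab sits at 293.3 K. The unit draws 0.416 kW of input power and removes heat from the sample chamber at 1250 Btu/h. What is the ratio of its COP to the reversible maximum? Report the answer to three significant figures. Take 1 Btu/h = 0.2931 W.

Converting, Q̇_C = 1250 Btu/h = 0.3664 kW, so COP_actual = Q̇_C/Ẇ = 0.3664/0.4160 = 0.8807.
The reservoir spacing is ΔT = 293.3 − 194 = 99.30 K.
COP_Carnot = T_C/ΔT = 194.00/99.30 = 1.954.
η_II = COP_actual/COP_Carnot = 0.8807/1.954 = 0.4508.

0.451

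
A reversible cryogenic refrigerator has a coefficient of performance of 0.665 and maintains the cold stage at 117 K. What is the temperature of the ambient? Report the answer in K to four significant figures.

COP_R = T_C/(T_H − T_C) gives T_H − T_C = T_C/COP.
With T_C = 117.00 K, T_H = 117.00 × (1 + 1/0.665) = 292.94 K.

292.9 K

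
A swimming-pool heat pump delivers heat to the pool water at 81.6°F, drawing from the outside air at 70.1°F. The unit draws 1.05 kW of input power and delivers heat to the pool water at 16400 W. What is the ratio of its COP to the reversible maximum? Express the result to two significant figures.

0.33

Converting, Q̇_H = 16400 W = 16.40 kW, so COP_actual = Q̇_H/Ẇ = 16.40/1.050 = 15.62.
In absolute terms T_C = 294.32 K and T_H = 300.71 K, so ΔT = 6.389 K.
COP_Carnot = T_H/ΔT = 300.71/6.389 = 47.07.
η_II = COP_actual/COP_Carnot = 15.62/47.07 = 0.3318.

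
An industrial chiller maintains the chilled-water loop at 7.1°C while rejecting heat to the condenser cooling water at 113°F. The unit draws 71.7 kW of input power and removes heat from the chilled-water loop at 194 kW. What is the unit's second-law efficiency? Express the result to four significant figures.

0.3659

COP_actual = Q̇_C/Ẇ = 194.0/71.70 = 2.706.
In absolute terms T_C = 280.25 K and T_H = 318.15 K, so ΔT = 37.90 K.
COP_Carnot = T_C/ΔT = 280.25/37.90 = 7.394.
η_II = COP_actual/COP_Carnot = 2.706/7.394 = 0.3659.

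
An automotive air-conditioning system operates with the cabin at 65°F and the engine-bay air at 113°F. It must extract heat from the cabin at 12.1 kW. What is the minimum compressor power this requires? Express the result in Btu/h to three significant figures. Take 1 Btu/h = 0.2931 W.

3780 Btu/h

In absolute terms T_C = 291.48 K and T_H = 318.15 K, so ΔT = 26.67 K.
COP_Carnot = T_C/ΔT = 291.48/26.67 = 10.93.
Ẇ_min = Q̇/COP_Carnot = 12.10/10.93 = 1.107 kW = 3777 Btu/h.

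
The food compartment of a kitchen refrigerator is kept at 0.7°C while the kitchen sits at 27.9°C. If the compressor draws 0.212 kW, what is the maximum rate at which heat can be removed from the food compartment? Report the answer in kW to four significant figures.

2.134 kW

In absolute terms T_C = 273.85 K and T_H = 301.05 K, so ΔT = 27.20 K.
COP_Carnot = T_C/ΔT = 273.85/27.20 = 10.07.
Q̇_max = COP_Carnot × Ẇ = 10.07 × 0.2120 kW = 2.134 kW.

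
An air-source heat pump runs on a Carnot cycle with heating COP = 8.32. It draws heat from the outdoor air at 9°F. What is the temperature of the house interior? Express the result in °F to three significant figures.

COP_HP = T_H/(T_H − T_C) rearranges to T_H = COP·T_C/(COP − 1).
With T_C = 260.37 K, T_H = 8.32 × 260.37/7.320 = 295.94 K.
Converting, 295.94 K = 73.03°F.

73.0 °F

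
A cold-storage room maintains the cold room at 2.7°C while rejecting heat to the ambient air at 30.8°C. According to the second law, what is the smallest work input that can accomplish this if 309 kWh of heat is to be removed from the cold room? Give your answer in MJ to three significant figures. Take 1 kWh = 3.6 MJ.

113 MJ

In absolute terms T_C = 275.85 K and T_H = 303.95 K, so ΔT = 28.10 K.
The reversible limit is COP_R = T_C/ΔT = 9.817, so W_min = Q_C/COP = Q_C·ΔT/T_C.
W_min = 309.0 × 28.10/275.85 = 31.48 kWh = 113.3 MJ.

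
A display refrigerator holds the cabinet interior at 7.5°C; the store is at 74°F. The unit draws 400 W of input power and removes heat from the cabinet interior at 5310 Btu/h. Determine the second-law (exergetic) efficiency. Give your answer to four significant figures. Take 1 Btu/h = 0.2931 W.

Converting, Q̇_C = 5310 Btu/h = 1556 W, so COP_actual = Q̇_C/Ẇ = 1556/400.0 = 3.891.
In absolute terms T_C = 280.65 K and T_H = 296.48 K, so ΔT = 15.83 K.
COP_Carnot = T_C/ΔT = 280.65/15.83 = 17.73.
η_II = COP_actual/COP_Carnot = 3.891/17.73 = 0.2195.

0.2195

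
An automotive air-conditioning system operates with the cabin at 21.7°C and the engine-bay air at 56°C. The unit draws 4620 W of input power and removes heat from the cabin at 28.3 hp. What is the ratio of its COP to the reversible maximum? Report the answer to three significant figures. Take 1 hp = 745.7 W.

0.531

Converting, Q̇_C = 28.30 hp = 21100 W, so COP_actual = Q̇_C/Ẇ = 21100/4620 = 4.568.
In absolute terms T_C = 294.85 K and T_H = 329.15 K, so ΔT = 34.30 K.
COP_Carnot = T_C/ΔT = 294.85/34.30 = 8.596.
η_II = COP_actual/COP_Carnot = 4.568/8.596 = 0.5314.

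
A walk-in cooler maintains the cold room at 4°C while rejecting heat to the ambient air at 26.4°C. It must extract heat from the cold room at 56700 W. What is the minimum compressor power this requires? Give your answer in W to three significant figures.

In absolute terms T_C = 277.15 K and T_H = 299.55 K, so ΔT = 22.40 K.
COP_Carnot = T_C/ΔT = 277.15/22.40 = 12.37.
Ẇ_min = Q̇/COP_Carnot = 56700/12.37 = 4583 W.

4580 W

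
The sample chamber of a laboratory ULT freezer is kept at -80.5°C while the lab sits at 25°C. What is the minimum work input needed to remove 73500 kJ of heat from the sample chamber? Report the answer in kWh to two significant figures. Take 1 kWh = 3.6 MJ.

11 kWh

In absolute terms T_C = 192.65 K and T_H = 298.15 K, so ΔT = 105.5 K.
The reversible limit is COP_R = T_C/ΔT = 1.826, so W_min = Q_C/COP = Q_C·ΔT/T_C.
W_min = 73500 × 105.5/192.65 = 40250 kJ = 11.18 kWh.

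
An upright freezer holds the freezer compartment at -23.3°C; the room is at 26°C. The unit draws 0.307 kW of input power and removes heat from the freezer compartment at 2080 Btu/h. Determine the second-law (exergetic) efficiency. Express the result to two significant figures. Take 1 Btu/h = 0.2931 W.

Converting, Q̇_C = 2080 Btu/h = 0.6096 kW, so COP_actual = Q̇_C/Ẇ = 0.6096/0.3070 = 1.986.
In absolute terms T_C = 249.85 K and T_H = 299.15 K, so ΔT = 49.30 K.
COP_Carnot = T_C/ΔT = 249.85/49.30 = 5.068.
η_II = COP_actual/COP_Carnot = 1.986/5.068 = 0.3918.

0.39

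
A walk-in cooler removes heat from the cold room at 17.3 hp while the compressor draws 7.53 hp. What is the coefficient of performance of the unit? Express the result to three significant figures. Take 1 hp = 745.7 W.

2.30

The first law gives Q̇_H = Q̇_C + Ẇ, so the three rates are Q̇_C = 17.30, Q̇_H = 24.83, Ẇ = 7.530 hp.
COP_R = Q̇_C/Ẇ = 17.30/7.530 = 2.297.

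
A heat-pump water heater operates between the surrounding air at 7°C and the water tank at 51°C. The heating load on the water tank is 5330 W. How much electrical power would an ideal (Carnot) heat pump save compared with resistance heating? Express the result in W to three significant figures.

In absolute terms T_C = 280.15 K and T_H = 324.15 K, so ΔT = 44.00 K.
COP_Carnot = T_H/ΔT = 324.15/44.00 = 7.367.
Resistance heating needs Ẇ_res = Q̇_H = 5330 W; the reversible heat pump needs only Ẇ_hp = Q̇_H/COP = 723.5 W.
Saving = 5330 − 723.5 = 4607 W.

4610 W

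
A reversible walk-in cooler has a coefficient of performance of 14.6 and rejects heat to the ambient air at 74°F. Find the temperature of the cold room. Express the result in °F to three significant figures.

39.8 °F

For a Carnot refrigerator COP_R = T_C/(T_H − T_C), so T_C = COP·T_H/(1 + COP).
With T_H = 296.48 K, T_C = 14.6 × 296.48/15.60 = 277.48 K.
Converting, 277.48 K = 39.79°F.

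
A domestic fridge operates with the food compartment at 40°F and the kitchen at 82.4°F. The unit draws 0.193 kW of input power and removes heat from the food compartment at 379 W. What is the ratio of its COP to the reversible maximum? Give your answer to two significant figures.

0.17

Converting, Q̇_C = 379.0 W = 0.3790 kW, so COP_actual = Q̇_C/Ẇ = 0.3790/0.1930 = 1.964.
In absolute terms T_C = 277.59 K and T_H = 301.15 K, so ΔT = 23.56 K.
COP_Carnot = T_C/ΔT = 277.59/23.56 = 11.78.
η_II = COP_actual/COP_Carnot = 1.964/11.78 = 0.1666.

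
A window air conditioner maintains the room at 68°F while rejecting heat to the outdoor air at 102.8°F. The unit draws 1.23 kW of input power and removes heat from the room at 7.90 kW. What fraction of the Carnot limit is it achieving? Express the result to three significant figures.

COP_actual = Q̇_C/Ẇ = 7.900/1.230 = 6.423.
In absolute terms T_C = 293.15 K and T_H = 312.48 K, so ΔT = 19.33 K.
COP_Carnot = T_C/ΔT = 293.15/19.33 = 15.16.
η_II = COP_actual/COP_Carnot = 6.423/15.16 = 0.4236.

0.424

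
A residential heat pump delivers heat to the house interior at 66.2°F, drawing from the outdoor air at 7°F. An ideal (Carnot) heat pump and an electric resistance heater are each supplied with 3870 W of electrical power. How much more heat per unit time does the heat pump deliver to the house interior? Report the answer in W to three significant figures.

In absolute terms T_C = 259.26 K and T_H = 292.15 K, so ΔT = 32.89 K.
COP_Carnot = T_H/ΔT = 292.15/32.89 = 8.883.
The heat pump delivers Q̇_H = COP × Ẇ = 34380 W; the resistance heater delivers Ẇ = 3870 W.
Extra = (COP − 1)·Ẇ = 30510 W.

30500 W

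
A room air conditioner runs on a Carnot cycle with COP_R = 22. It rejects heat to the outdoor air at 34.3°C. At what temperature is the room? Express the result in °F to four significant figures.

For a Carnot refrigerator COP_R = T_C/(T_H − T_C), so T_C = COP·T_H/(1 + COP).
With T_H = 307.45 K, T_C = 22 × 307.45/23.00 = 294.08 K.
Converting, 294.08 K = 69.68°F.

69.68 °F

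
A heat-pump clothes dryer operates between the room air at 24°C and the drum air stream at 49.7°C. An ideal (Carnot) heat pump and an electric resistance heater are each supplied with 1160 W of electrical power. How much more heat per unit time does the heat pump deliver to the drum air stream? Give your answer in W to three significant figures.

13400 W

In absolute terms T_C = 297.15 K and T_H = 322.85 K, so ΔT = 25.70 K.
COP_Carnot = T_H/ΔT = 322.85/25.70 = 12.56.
The heat pump delivers Q̇_H = COP × Ẇ = 14570 W; the resistance heater delivers Ẇ = 1160 W.
Extra = (COP − 1)·Ẇ = 13410 W.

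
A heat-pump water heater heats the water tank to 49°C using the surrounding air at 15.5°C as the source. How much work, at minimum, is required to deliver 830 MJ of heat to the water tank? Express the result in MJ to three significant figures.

In absolute terms T_C = 288.65 K and T_H = 322.15 K, so ΔT = 33.50 K.
The reversible limit is COP_HP = T_H/ΔT = 9.616, so W_min = Q_H/COP = Q_H·ΔT/T_H.
W_min = 830.0 × 33.50/322.15 = 86.31 MJ.

86.3 MJ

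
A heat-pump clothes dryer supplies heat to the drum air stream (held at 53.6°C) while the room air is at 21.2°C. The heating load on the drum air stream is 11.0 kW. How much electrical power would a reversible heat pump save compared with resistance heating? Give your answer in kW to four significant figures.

In absolute terms T_C = 294.35 K and T_H = 326.75 K, so ΔT = 32.40 K.
COP_Carnot = T_H/ΔT = 326.75/32.40 = 10.08.
Resistance heating needs Ẇ_res = Q̇_H = 11.00 kW; the reversible heat pump needs only Ẇ_hp = Q̇_H/COP = 1.091 kW.
Saving = 11.00 − 1.091 = 9.909 kW.

9.909 kW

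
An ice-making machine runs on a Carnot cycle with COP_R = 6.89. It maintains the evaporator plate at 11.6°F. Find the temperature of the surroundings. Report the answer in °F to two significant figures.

80 °F

COP_R = T_C/(T_H − T_C) gives T_H − T_C = T_C/COP.
With T_C = 261.82 K, T_H = 261.82 × (1 + 1/6.89) = 299.82 K.
Converting, 299.82 K = 80.00°F.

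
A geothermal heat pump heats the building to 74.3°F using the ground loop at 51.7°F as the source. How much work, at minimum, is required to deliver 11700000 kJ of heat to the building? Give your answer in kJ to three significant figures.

495000 kJ

In absolute terms T_C = 284.09 K and T_H = 296.65 K, so ΔT = 12.56 K.
The reversible limit is COP_HP = T_H/ΔT = 23.63, so W_min = Q_H/COP = Q_H·ΔT/T_H.
W_min = 11700000 × 12.56/296.65 = 495200 kJ.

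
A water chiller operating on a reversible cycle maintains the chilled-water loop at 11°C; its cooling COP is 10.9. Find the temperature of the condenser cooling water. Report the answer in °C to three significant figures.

COP_R = T_C/(T_H − T_C) gives T_H − T_C = T_C/COP.
With T_C = 284.15 K, T_H = 284.15 × (1 + 1/10.9) = 310.22 K.
Converting, 310.22 K = 37.07°C.

37.1 °C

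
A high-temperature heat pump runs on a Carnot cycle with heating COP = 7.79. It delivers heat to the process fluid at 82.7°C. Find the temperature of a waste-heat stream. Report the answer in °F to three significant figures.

98.6 °F

COP_HP = T_H/(T_H − T_C) gives T_H − T_C = T_H/COP.
With T_H = 355.85 K, T_C = 355.85 × (1 − 1/7.79) = 310.17 K.
Converting, 310.17 K = 98.64°F.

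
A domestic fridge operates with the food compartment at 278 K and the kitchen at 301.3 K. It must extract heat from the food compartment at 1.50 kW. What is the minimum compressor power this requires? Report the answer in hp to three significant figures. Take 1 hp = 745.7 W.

0.169 hp

The reservoir spacing is ΔT = 301.3 − 278 = 23.30 K.
COP_Carnot = T_C/ΔT = 278.00/23.30 = 11.93.
Ẇ_min = Q̇/COP_Carnot = 1.500/11.93 = 0.1257 kW = 0.1686 hp.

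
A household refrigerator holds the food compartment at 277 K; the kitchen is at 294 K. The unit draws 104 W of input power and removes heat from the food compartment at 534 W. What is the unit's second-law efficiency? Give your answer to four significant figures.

0.3151

COP_actual = Q̇_C/Ẇ = 534.0/104.0 = 5.135.
The reservoir spacing is ΔT = 294 − 277 = 17.00 K.
COP_Carnot = T_C/ΔT = 277.00/17.00 = 16.29.
η_II = COP_actual/COP_Carnot = 5.135/16.29 = 0.3151.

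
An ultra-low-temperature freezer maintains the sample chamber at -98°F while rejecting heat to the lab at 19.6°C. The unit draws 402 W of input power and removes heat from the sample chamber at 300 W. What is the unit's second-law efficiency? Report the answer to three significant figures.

0.341

COP_actual = Q̇_C/Ẇ = 300.0/402.0 = 0.7463.
In absolute terms T_C = 200.93 K and T_H = 292.75 K, so ΔT = 91.82 K.
COP_Carnot = T_C/ΔT = 200.93/91.82 = 2.188.
η_II = COP_actual/COP_Carnot = 0.7463/2.188 = 0.3410.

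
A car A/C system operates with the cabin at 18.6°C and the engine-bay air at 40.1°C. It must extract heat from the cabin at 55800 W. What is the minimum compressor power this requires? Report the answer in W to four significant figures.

4112 W

In absolute terms T_C = 291.75 K and T_H = 313.25 K, so ΔT = 21.50 K.
COP_Carnot = T_C/ΔT = 291.75/21.50 = 13.57.
Ẇ_min = Q̇/COP_Carnot = 55800/13.57 = 4112 W.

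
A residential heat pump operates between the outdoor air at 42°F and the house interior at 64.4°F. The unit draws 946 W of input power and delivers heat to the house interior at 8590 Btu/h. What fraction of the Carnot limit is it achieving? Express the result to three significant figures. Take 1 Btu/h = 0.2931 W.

0.114

Converting, Q̇_H = 8590 Btu/h = 2518 W, so COP_actual = Q̇_H/Ẇ = 2518/946.0 = 2.661.
In absolute terms T_C = 278.71 K and T_H = 291.15 K, so ΔT = 12.44 K.
COP_Carnot = T_H/ΔT = 291.15/12.44 = 23.40.
η_II = COP_actual/COP_Carnot = 2.661/23.40 = 0.1138.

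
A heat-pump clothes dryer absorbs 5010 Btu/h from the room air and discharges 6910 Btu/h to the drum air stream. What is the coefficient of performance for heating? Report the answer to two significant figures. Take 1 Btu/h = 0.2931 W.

The first law gives Q̇_H = Q̇_C + Ẇ, so the three rates are Q̇_C = 5010, Q̇_H = 6910, Ẇ = 1900 Btu/h.
COP_HP = Q̇_H/Ẇ = 6910/1900 = 3.637.

3.6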